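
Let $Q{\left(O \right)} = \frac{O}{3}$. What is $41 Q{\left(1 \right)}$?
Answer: $\frac{41}{3} \approx 13.667$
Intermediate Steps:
$Q{\left(O \right)} = \frac{O}{3}$ ($Q{\left(O \right)} = O \frac{1}{3} = \frac{O}{3}$)
$41 Q{\left(1 \right)} = 41 \cdot \frac{1}{3} \cdot 1 = 41 \cdot \frac{1}{3} = \frac{41}{3}$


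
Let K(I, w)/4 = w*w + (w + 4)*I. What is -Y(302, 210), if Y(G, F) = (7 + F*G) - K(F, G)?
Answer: 558429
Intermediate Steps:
K(I, w) = 4*w**2 + 4*I*(4 + w) (K(I, w) = 4*(w*w + (w + 4)*I) = 4*(w**2 + (4 + w)*I) = 4*(w**2 + I*(4 + w)) = 4*w**2 + 4*I*(4 + w))
Y(G, F) = 7 - 16*F - 4*G**2 - 3*F*G (Y(G, F) = (7 + F*G) - (4*G**2 + 16*F + 4*F*G) = (7 + F*G) + (-16*F - 4*G**2 - 4*F*G) = 7 - 16*F - 4*G**2 - 3*F*G)
-Y(302, 210) = -(7 - 16*210 - 4*302**2 - 3*210*302) = -(7 - 3360 - 4*91204 - 190260) = -(7 - 3360 - 364816 - 190260) = -1*(-558429) = 558429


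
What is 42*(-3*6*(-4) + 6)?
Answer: 3276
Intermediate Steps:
42*(-3*6*(-4) + 6) = 42*(-18*(-4) + 6) = 42*(72 + 6) = 42*78 = 3276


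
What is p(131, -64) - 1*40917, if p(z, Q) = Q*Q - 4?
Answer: -36825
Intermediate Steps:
p(z, Q) = -4 + Q² (p(z, Q) = Q² - 4 = -4 + Q²)
p(131, -64) - 1*40917 = (-4 + (-64)²) - 1*40917 = (-4 + 4096) - 40917 = 4092 - 40917 = -36825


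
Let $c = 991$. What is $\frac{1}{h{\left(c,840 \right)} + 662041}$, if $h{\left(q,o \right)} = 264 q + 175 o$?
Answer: $\frac{1}{1070665} \approx 9.34 \cdot 10^{-7}$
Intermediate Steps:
$h{\left(q,o \right)} = 175 o + 264 q$
$\frac{1}{h{\left(c,840 \right)} + 662041} = \frac{1}{\left(175 \cdot 840 + 264 \cdot 991\right) + 662041} = \frac{1}{\left(147000 + 261624\right) + 662041} = \frac{1}{408624 + 662041} = \frac{1}{1070665}$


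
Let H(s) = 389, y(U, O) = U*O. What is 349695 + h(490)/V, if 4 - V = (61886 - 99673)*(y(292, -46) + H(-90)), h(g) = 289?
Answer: 172349221919426/492855837 ≈ 3.4970e+5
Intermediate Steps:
y(U, O) = O*U
V = -492855837 (V = 4 - (61886 - 99673)*(-46*292 + 389) = 4 - (-37787)*(-13432 + 389) = 4 - (-37787)*(-13043) = 4 - 1*492855841 = 4 - 492855841 = -492855837)
349695 + h(490)/V = 349695 + 289/(-492855837) = 349695 + 289*(-1/492855837) = 349695 - 289/492855837 = 172349221919426/492855837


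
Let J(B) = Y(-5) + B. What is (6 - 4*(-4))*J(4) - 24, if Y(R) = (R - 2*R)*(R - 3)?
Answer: -816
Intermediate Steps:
Y(R) = -R*(-3 + R) (Y(R) = (-R)*(-3 + R) = -R*(-3 + R))
J(B) = -40 + B (J(B) = -5*(3 - 1*(-5)) + B = -5*(3 + 5) + B = -5*8 + B = -40 + B)
(6 - 4*(-4))*J(4) - 24 = (6 - 4*(-4))*(-40 + 4) - 24 = (6 + 16)*(-36) - 24 = 22*(-36) - 24 = -792 - 24 = -816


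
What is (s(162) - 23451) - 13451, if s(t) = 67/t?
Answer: -5978057/162 ≈ -36902.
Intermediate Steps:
(s(162) - 23451) - 13451 = (67/162 - 23451) - 13451 = -3798995/162 - 13451 = -5978057/162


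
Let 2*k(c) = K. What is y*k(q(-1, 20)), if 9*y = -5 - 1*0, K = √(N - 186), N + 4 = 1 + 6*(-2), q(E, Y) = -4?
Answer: -5*I*√201/18 ≈ -3.9382*I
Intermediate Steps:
N = -15 (N = -4 + (1 + 6*(-2)) = -4 + (1 - 12) = -4 - 11 = -15)
K = I*√201 (K = √(-15 - 186) = √(-201) = I*√201 ≈ 14.177*I)
k(c) = I*√201/2 (k(c) = (I*√201)/2 = I*√201/2)
y = -5/9 (y = (-5 - 1*0)/9 = (-5 + 0)/9 = (⅑)*(-5) = -5/9 ≈ -0.55556)
y*k(q(-1, 20)) = -5*I*√201/18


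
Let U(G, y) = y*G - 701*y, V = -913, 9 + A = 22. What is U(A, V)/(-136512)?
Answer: -39259/8532 ≈ -4.6014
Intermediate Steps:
A = 13 (A = -9 + 22 = 13)
U(G, y) = -701*y + G*y (U(G, y) = G*y - 701*y = -701*y + G*y)
U(A, V)/(-136512) = -913*(-701 + 13)/(-136512) = -913*(-688)*(-1/136512) = 628144*(-1/136512) = -39259/8532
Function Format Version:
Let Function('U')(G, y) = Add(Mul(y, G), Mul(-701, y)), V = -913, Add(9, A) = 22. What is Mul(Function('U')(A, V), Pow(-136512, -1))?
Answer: Rational(-39259, 8532) ≈ -4.6014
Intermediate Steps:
A = 13 (A = Add(-9, 22) = 13)
Function('U')(G, y) = Add(Mul(-701, y), Mul(G, y)) (Function('U')(G, y) = Add(Mul(G, y), Mul(-701, y)) = Add(Mul(-701, y), Mul(G, y)))
Mul(Function('U')(A, V), Pow(-136512, -1)) = Mul(Mul(-913, Add(-701, 13)), Pow(-136512, -1)) = Mul(Mul(-913, -688), Rational(-1, 136512)) = Mul(628144, Rational(-1, 136512)) = Rational(-39259, 8532)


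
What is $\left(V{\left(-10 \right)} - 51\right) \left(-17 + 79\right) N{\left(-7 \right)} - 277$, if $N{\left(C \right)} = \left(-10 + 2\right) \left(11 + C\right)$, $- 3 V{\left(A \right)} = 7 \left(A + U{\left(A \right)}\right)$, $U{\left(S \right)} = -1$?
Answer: $\frac{149953}{3} \approx 49984.0$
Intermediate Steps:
$V{\left(A \right)} = \frac{7}{3} - \frac{7 A}{3}$ ($V{\left(A \right)} = - \frac{7 \left(A - 1\right)}{3} = - \frac{7 \left(-1 + A\right)}{3} = - \frac{-7 + 7 A}{3} = \frac{7}{3} - \frac{7 A}{3}$)
$N{\left(C \right)} = -88 - 8 C$ ($N{\left(C \right)} = - 8 \left(11 + C\right) = -88 - 8 C$)
$\left(V{\left(-10 \right)} - 51\right) \left(-17 + 79\right) N{\left(-7 \right)} - 277 = \left(\left(\frac{7}{3} - - \frac{70}{3}\right) - 51\right) \left(-17 + 79\right) \left(-88 - -56\right) - 277 = \left(\left(\frac{7}{3} + \frac{70}{3}\right) - 51\right) 62 \left(-88 + 56\right) - 277 = \left(\frac{77}{3} - 51\right) 62 \left(-32\right) - 277 = \left(- \frac{76}{3}\right) 62 \left(-32\right) - 277 = \left(- \frac{4712}{3}\right) \left(-32\right) - 277 = \frac{150784}{3} - 277 = \frac{149953}{3}$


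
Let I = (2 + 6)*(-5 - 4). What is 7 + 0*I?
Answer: 7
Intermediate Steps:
I = -72 (I = 8*(-9) = -72)
7 + 0*I = 7 + 0*(-72) = 7 + 0 = 7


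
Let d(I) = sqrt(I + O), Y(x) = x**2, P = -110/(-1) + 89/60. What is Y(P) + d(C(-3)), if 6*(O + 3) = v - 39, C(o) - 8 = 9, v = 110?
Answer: 44742721/3600 + sqrt(930)/6 ≈ 12434.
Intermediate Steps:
C(o) = 17 (C(o) = 8 + 9 = 17)
P = 6689/60 (P = -110*(-1) + 89*(1/60) = 110 + 89/60 = 6689/60 ≈ 111.48)
O = 53/6 (O = -3 + (110 - 39)/6 = -3 + (1/6)*71 = -3 + 71/6 = 53/6 ≈ 8.8333)
d(I) = sqrt(53/6 + I) (d(I) = sqrt(I + 53/6) = sqrt(53/6 + I))
Y(P) + d(C(-3)) = (6689/60)**2 + sqrt(318 + 36*17)/6 = 44742721/3600 + sqrt(318 + 612)/6 = 44742721/3600 + sqrt(930)/6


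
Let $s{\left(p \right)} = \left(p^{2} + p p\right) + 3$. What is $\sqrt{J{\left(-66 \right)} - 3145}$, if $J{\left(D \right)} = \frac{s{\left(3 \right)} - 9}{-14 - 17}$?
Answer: $\frac{i \sqrt{3022717}}{31} \approx 56.084 i$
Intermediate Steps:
$s{\left(p \right)} = 3 + 2 p^{2}$ ($s{\left(p \right)} = \left(p^{2} + p^{2}\right) + 3 = 2 p^{2} + 3 = 3 + 2 p^{2}$)
$J{\left(D \right)} = - \frac{12}{31}$ ($J{\left(D \right)} = \frac{\left(3 + 2 \cdot 3^{2}\right) - 9}{-14 - 17} = \frac{\left(3 + 2 \cdot 9\right) - 9}{-31} = \left(\left(3 + 18\right) - 9\right) \left(- \frac{1}{31}\right) = \left(21 - 9\right) \left(- \frac{1}{31}\right) = 12 \left(- \frac{1}{31}\right) = - \frac{12}{31}$)
$\sqrt{J{\left(-66 \right)} - 3145} = \sqrt{- \frac{12}{31} - 3145} = \sqrt{- \frac{97507}{31}} = \frac{i \sqrt{3022717}}{31}$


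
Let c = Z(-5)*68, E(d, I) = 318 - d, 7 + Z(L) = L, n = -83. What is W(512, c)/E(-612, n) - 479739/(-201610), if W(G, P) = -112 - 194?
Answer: 12815487/6249910 ≈ 2.0505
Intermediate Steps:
Z(L) = -7 + L
c = -816 (c = (-7 - 5)*68 = -12*68 = -816)
W(G, P) = -306
W(512, c)/E(-612, n) - 479739/(-201610) = -306/(318 - 1*(-612)) - 479739/(-201610) = -306/(318 + 612) - 479739*(-1/201610) = -306/930 + 479739/201610 = -306*1/930 + 479739/201610 = -51/155 + 479739/201610 = 12815487/6249910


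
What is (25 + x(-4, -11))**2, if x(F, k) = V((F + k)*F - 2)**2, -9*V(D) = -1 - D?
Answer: 30316036/6561 ≈ 4620.6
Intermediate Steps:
V(D) = 1/9 + D/9 (V(D) = -(-1 - D)/9 = 1/9 + D/9)
x(F, k) = (-1/9 + F*(F + k)/9)**2 (x(F, k) = (1/9 + ((F + k)*F - 2)/9)**2 = (1/9 + (F*(F + k) - 2)/9)**2 = (1/9 + (-2 + F*(F + k))/9)**2 = (1/9 + (-2/9 + F*(F + k)/9))**2 = (-1/9 + F*(F + k)/9)**2)
(25 + x(-4, -11))**2 = (25 + (-1 + (-4)**2 - 4*(-11))**2/81)**2 = (25 + (-1 + 16 + 44)**2/81)**2 = (25 + (1/81)*59**2)**2 = (25 + (1/81)*3481)**2 = (25 + 3481/81)**2 = (5506/81)**2 = 30316036/6561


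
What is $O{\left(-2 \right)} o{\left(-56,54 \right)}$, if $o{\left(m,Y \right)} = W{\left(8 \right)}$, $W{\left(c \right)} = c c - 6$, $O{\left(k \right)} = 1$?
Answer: $58$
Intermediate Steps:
$W{\left(c \right)} = -6 + c^{2}$ ($W{\left(c \right)} = c^{2} - 6 = -6 + c^{2}$)
$o{\left(m,Y \right)} = 58$ ($o{\left(m,Y \right)} = -6 + 8^{2} = -6 + 64 = 58$)
$O{\left(-2 \right)} o{\left(-56,54 \right)} = 1 \cdot 58 = 58$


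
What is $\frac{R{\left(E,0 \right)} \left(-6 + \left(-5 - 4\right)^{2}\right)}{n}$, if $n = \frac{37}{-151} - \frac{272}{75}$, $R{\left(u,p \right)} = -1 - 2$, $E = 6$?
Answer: $\frac{2548125}{43847} \approx 58.114$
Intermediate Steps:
$R{\left(u,p \right)} = -3$ ($R{\left(u,p \right)} = -1 - 2 = -3$)
$n = - \frac{43847}{11325}$ ($n = 37 \left(- \frac{1}{151}\right) - \frac{272}{75} = - \frac{37}{151} - \frac{272}{75} = - \frac{43847}{11325} \approx -3.8717$)
$\frac{R{\left(E,0 \right)} \left(-6 + \left(-5 - 4\right)^{2}\right)}{n} = \frac{\left(-3\right) \left(-6 + \left(-5 - 4\right)^{2}\right)}{- \frac{43847}{11325}} = - \frac{11325 \left(- 3 \left(-6 + \left(-9\right)^{2}\right)\right)}{43847} = - \frac{11325 \left(- 3 \left(-6 + 81\right)\right)}{43847} = - \frac{11325 \left(\left(-3\right) 75\right)}{43847} = \left(- \frac{11325}{43847}\right) \left(-225\right) = \frac{2548125}{43847}$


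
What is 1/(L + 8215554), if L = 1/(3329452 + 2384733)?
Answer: 5714185/46945195433491 ≈ 1.2172e-7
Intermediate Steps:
L = 1/5714185 ≈ 1.7500e-7
1/(L + 8215554) = 1/(1/5714185 + 8215554) = 1/(46945195433491/5714185) = 5714185/46945195433491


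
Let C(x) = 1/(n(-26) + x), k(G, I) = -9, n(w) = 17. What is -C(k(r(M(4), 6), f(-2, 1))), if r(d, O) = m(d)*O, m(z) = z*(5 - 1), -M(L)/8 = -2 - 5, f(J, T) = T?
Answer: -⅛ ≈ -0.12500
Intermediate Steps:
M(L) = 56 (M(L) = -8*(-2 - 5) = -8*(-7) = 56)
m(z) = 4*z (m(z) = z*4 = 4*z)
r(d, O) = 4*O*d (r(d, O) = (4*d)*O = 4*O*d)
C(x) = 1/(17 + x)
-C(k(r(M(4), 6), f(-2, 1))) = -1/(17 - 9) = -1/8 = -1*⅛ = -⅛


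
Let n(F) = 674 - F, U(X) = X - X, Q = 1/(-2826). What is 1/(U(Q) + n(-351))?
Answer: 1/1025 ≈ 0.00097561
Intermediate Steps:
Q = -1/2826 ≈ -0.00035386
U(X) = 0
1/(U(Q) + n(-351)) = 1/(0 + (674 - 1*(-351))) = 1/(0 + (674 + 351)) = 1/(0 + 1025) = 1/1025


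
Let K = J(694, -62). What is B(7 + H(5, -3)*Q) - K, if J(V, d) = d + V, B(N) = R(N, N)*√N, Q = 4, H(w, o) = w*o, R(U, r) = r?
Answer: -632 - 53*I*√53 ≈ -632.0 - 385.85*I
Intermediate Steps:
H(w, o) = o*w
B(N) = N^(3/2) (B(N) = N*√N = N^(3/2))
J(V, d) = V + d
K = 632 (K = 694 - 62 = 632)
B(7 + H(5, -3)*Q) - K = (7 - 3*5*4)^(3/2) - 1*632 = (7 - 15*4)^(3/2) - 632 = (7 - 60)^(3/2) - 632 = (-53)^(3/2) - 632 = -53*I*√53 - 632 = -632 - 53*I*√53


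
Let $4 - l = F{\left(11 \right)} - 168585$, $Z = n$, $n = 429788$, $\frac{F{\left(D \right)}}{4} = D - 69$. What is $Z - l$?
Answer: $260967$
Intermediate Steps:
$F{\left(D \right)} = -276 + 4 D$ ($F{\left(D \right)} = 4 \left(D - 69\right) = 4 \left(-69 + D\right) = -276 + 4 D$)
$Z = 429788$
$l = 168821$ ($l = 4 - \left(\left(-276 + 4 \cdot 11\right) - 168585\right) = 4 - \left(\left(-276 + 44\right) - 168585\right) = 4 - \left(-232 - 168585\right) = 4 - -168817 = 4 + 168817 = 168821$)
$Z - l = 429788 - 168821 = 260967$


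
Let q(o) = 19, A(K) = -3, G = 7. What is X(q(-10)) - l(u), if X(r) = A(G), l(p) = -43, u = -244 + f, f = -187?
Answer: 40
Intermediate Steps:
u = -431 (u = -244 - 187 = -431)
X(r) = -3
X(q(-10)) - l(u) = -3 - 1*(-43) = -3 + 43 = 40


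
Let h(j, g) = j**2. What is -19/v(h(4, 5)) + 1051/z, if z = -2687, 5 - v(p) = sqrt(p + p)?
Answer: 247908/18809 + 76*sqrt(2)/7 ≈ 28.535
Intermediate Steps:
v(p) = 5 - sqrt(2)*sqrt(p) (v(p) = 5 - sqrt(p + p) = 5 - sqrt(2*p) = 5 - sqrt(2)*sqrt(p))
-19/v(h(4, 5)) + 1051/z = -19/(5 - sqrt(2)*sqrt(4**2)) + 1051/(-2687) = -19/(5 - sqrt(2)*sqrt(16)) + 1051*(-1/2687) = -19/(5 - 1*sqrt(2)*4) - 1051/2687 = -19/(5 - 4*sqrt(2)) - 1051/2687 = -1051/2687 - 19/(5 - 4*sqrt(2))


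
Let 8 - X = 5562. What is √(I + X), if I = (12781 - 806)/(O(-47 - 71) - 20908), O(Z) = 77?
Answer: I*√2410299787019/20831 ≈ 74.529*I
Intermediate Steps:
I = -11975/20831 (I = (12781 - 806)/(77 - 20908) = 11975/(-20831) = 11975*(-1/20831) = -11975/20831 ≈ -0.57486)
X = -5554 (X = 8 - 1*5562 = 8 - 5562 = -5554)
√(I + X) = √(-11975/20831 - 5554) = √(-115707349/20831) = I*√2410299787019/20831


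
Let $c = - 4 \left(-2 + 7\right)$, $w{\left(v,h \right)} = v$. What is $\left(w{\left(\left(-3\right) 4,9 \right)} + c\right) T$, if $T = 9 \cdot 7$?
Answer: $-2016$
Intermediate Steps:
$c = -20$ ($c = \left(-4\right) 5 = -20$)
$T = 63$
$\left(w{\left(\left(-3\right) 4,9 \right)} + c\right) T = \left(\left(-3\right) 4 - 20\right) 63 = \left(-12 - 20\right) 63 = \left(-32\right) 63 = -2016$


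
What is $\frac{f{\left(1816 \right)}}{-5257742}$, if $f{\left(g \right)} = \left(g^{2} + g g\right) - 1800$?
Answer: $- \frac{3296956}{2628871} \approx -1.2541$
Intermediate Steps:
$f{\left(g \right)} = -1800 + 2 g^{2}$ ($f{\left(g \right)} = \left(g^{2} + g^{2}\right) - 1800 = 2 g^{2} - 1800 = -1800 + 2 g^{2}$)
$\frac{f{\left(1816 \right)}}{-5257742} = \frac{-1800 + 2 \cdot 1816^{2}}{-5257742} = \left(-1800 + 2 \cdot 3297856\right) \left(- \frac{1}{5257742}\right) = \left(-1800 + 6595712\right) \left(- \frac{1}{5257742}\right) = 6593912 \left(- \frac{1}{5257742}\right) = - \frac{3296956}{2628871}$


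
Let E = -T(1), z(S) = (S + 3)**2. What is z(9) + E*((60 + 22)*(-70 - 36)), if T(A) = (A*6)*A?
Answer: 52296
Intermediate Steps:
T(A) = 6*A**2 (T(A) = (6*A)*A = 6*A**2)
z(S) = (3 + S)**2
E = -6 (E = -6*1**2 = -6 ≈ -6.0000)
z(9) + E*((60 + 22)*(-70 - 36)) = (3 + 9)**2 - 6*(60 + 22)*(-70 - 36) = 12**2 - 492*(-106) = 144 - 6*(-8692) = 144 + 52152 = 52296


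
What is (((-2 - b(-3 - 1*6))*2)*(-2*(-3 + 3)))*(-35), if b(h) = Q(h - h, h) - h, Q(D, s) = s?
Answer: 0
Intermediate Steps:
b(h) = 0 (b(h) = h - h = 0)
(((-2 - b(-3 - 1*6))*2)*(-2*(-3 + 3)))*(-35) = (((-2 - 1*0)*2)*(-2*(-3 + 3)))*(-35) = (((-2 + 0)*2)*(-2*0))*(-35) = (-2*2*0)*(-35) = -4*0*(-35) = 0*(-35) = 0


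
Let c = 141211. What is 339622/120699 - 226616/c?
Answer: 20606037658/17044026489 ≈ 1.2090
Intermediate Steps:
339622/120699 - 226616/c = 339622/120699 - 226616/141211 = 20606037658/17044026489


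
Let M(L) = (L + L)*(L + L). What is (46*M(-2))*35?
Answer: 25760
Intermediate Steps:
M(L) = 4*L² (M(L) = (2*L)*(2*L) = 4*L²)
(46*M(-2))*35 = (46*(4*(-2)²))*35 = (46*(4*4))*35 = (46*16)*35 = 736*35 = 25760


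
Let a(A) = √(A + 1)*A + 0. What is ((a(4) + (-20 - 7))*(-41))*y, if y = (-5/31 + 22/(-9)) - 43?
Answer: -1565052/31 + 2086736*√5/279 ≈ -33761.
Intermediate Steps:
a(A) = A*√(1 + A) (a(A) = √(1 + A)*A + 0 = A*√(1 + A) + 0 = A*√(1 + A))
y = -12724/279 (y = (-5*1/31 + 22*(-⅑)) - 43 = (-5/31 - 22/9) - 43 = -727/279 - 43 = -12724/279 ≈ -45.606)
((a(4) + (-20 - 7))*(-41))*y = ((4*√(1 + 4) + (-20 - 7))*(-41))*(-12724/279) = ((4*√5 - 27)*(-41))*(-12724/279) = ((-27 + 4*√5)*(-41))*(-12724/279) = (1107 - 164*√5)*(-12724/279) = -1565052/31 + 2086736*√5/279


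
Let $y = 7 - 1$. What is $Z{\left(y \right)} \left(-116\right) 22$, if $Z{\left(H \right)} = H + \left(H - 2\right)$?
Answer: $-25520$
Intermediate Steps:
$y = 6$ ($y = 7 - 1 = 6$)
$Z{\left(H \right)} = -2 + 2 H$ ($Z{\left(H \right)} = H + \left(-2 + H\right) = -2 + 2 H$)
$Z{\left(y \right)} \left(-116\right) 22 = \left(-2 + 2 \cdot 6\right) \left(-116\right) 22 = \left(-2 + 12\right) \left(-116\right) 22 = 10 \left(-116\right) 22 = \left(-1160\right) 22 = -25520$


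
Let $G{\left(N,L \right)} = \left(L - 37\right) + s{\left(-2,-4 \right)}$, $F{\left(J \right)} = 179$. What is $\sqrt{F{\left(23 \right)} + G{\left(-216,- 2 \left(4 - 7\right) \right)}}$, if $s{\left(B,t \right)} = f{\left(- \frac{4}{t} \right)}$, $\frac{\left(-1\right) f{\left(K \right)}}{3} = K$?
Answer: $\sqrt{145} \approx 12.042$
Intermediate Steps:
$f{\left(K \right)} = - 3 K$
$s{\left(B,t \right)} = \frac{12}{t}$ ($s{\left(B,t \right)} = - 3 \left(- \frac{4}{t}\right) = \frac{12}{t}$)
$G{\left(N,L \right)} = -40 + L$ ($G{\left(N,L \right)} = \left(L - 37\right) + \frac{12}{-4} = \left(-37 + L\right) + 12 \left(- \frac{1}{4}\right) = \left(-37 + L\right) - 3 = -40 + L$)
$\sqrt{F{\left(23 \right)} + G{\left(-216,- 2 \left(4 - 7\right) \right)}} = \sqrt{179 - \left(40 + 2 \left(4 - 7\right)\right)} = \sqrt{179 - 34} = \sqrt{145}$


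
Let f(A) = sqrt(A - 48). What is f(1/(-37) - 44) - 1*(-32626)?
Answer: 32626 + I*sqrt(125985)/37 ≈ 32626.0 + 9.5931*I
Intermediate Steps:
f(A) = sqrt(-48 + A)
f(1/(-37) - 44) - 1*(-32626) = sqrt(-48 + (1/(-37) - 44)) - 1*(-32626) = sqrt(-48 + (-1/37 - 44)) + 32626 = sqrt(-48 - 1629/37) + 32626 = sqrt(-3405/37) + 32626 = I*sqrt(125985)/37 + 32626 = 32626 + I*sqrt(125985)/37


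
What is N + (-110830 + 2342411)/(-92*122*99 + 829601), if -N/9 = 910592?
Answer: -2307601713181/281575 ≈ -8.1953e+6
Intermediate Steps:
N = -8195328 (N = -9*910592 = -8195328)
N + (-110830 + 2342411)/(-92*122*99 + 829601) = -8195328 + (-110830 + 2342411)/(-92*122*99 + 829601) = -8195328 + 2231581/(-11224*99 + 829601) = -8195328 + 2231581/(-1111176 + 829601) = -8195328 + 2231581/(-281575) = -8195328 + 2231581*(-1/281575) = -8195328 - 2231581/281575 = -2307601713181/281575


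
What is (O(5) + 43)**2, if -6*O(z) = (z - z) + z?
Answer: 64009/36 ≈ 1778.0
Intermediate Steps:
O(z) = -z/6 (O(z) = -((z - z) + z)/6 = -(0 + z)/6 = -z/6)
(O(5) + 43)**2 = (-1/6*5 + 43)**2 = (-5/6 + 43)**2 = (253/6)**2 = 64009/36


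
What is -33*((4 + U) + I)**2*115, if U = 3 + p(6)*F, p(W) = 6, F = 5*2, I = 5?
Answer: -19673280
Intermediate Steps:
F = 10
U = 63 (U = 3 + 6*10 = 3 + 60 = 63)
-33*((4 + U) + I)**2*115 = -33*((4 + 63) + 5)**2*115 = -33*(67 + 5)**2*115 = -33*72**2*115 = -33*5184*115 = -171072*115 = -19673280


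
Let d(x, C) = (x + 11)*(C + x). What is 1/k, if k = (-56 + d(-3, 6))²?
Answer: 1/1024 ≈ 0.00097656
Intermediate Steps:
d(x, C) = (11 + x)*(C + x)
k = 1024 (k = (-56 + ((-3)² + 11*6 + 11*(-3) + 6*(-3)))² = (-56 + (9 + 66 - 33 - 18))² = (-56 + 24)² = (-32)² = 1024)
1/k = 1/1024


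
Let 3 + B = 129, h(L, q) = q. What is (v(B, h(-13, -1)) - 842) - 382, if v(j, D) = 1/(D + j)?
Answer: -152999/125 ≈ -1224.0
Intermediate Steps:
B = 126 (B = -3 + 129 = 126)
(v(B, h(-13, -1)) - 842) - 382 = (1/(-1 + 126) - 842) - 382 = (1/125 - 842) - 382 = -105249/125 - 382 = -152999/125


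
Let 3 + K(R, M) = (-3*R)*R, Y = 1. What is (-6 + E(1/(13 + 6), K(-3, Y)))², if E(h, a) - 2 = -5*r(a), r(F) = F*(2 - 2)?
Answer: 16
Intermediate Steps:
r(F) = 0 (r(F) = F*0 = 0)
K(R, M) = -3 - 3*R² (K(R, M) = -3 + (-3*R)*R = -3 - 3*R²)
E(h, a) = 2 (E(h, a) = 2 - 5*0 = 2 + 0 = 2)
(-6 + E(1/(13 + 6), K(-3, Y)))² = (-6 + 2)² = (-4)² = 16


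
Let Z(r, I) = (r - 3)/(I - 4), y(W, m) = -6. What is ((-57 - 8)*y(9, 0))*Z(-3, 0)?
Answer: 585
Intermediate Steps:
Z(r, I) = (-3 + r)/(-4 + I)
((-57 - 8)*y(9, 0))*Z(-3, 0) = ((-57 - 8)*(-6))*((-3 - 3)/(-4 + 0)) = (-65*(-6))*(-6/(-4)) = 390*(-¼*(-6)) = 390*(3/2) = 585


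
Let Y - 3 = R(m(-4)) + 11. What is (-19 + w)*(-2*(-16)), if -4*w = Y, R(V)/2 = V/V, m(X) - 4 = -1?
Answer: -736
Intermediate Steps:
m(X) = 3 (m(X) = 4 - 1 = 3)
R(V) = 2 (R(V) = 2*(V/V) = 2*1 = 2)
Y = 16 (Y = 3 + (2 + 11) = 3 + 13 = 16)
w = -4 (w = -¼*16 = -4)
(-19 + w)*(-2*(-16)) = (-19 - 4)*(-2*(-16)) = -23*32 = -736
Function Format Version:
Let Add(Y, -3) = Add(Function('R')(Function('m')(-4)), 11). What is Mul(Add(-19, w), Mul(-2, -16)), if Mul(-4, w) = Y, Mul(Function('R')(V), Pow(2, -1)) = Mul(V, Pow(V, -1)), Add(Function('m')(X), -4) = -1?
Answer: -736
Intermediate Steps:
Function('m')(X) = 3 (Function('m')(X) = Add(4, -1) = 3)
Function('R')(V) = 2 (Function('R')(V) = Mul(2, Mul(V, Pow(V, -1))) = Mul(2, 1) = 2)
Y = 16 (Y = Add(3, Add(2, 11)) = Add(3, 13) = 16)
w = -4 (w = Mul(Rational(-1, 4), 16) = -4)
Mul(Add(-19, w), Mul(-2, -16)) = Mul(Add(-19, -4), Mul(-2, -16)) = Mul(-23, 32) = -736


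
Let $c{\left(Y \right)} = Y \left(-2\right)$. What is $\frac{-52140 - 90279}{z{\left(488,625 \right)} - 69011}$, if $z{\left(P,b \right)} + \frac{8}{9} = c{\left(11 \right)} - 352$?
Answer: $\frac{1281771}{624473} \approx 2.0526$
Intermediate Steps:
$c{\left(Y \right)} = - 2 Y$
$z{\left(P,b \right)} = - \frac{3374}{9}$ ($z{\left(P,b \right)} = - \frac{8}{9} - 374 = - \frac{3374}{9}$)
$\frac{-52140 - 90279}{z{\left(488,625 \right)} - 69011} = \frac{-52140 - 90279}{- \frac{3374}{9} - 69011} = - \frac{142419}{- \frac{624473}{9}} = \left(-142419\right) \left(- \frac{9}{624473}\right) = \frac{1281771}{624473}$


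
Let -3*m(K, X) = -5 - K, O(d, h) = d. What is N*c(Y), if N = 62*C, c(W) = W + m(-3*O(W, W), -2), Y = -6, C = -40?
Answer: -12400/3 ≈ -4133.3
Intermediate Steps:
m(K, X) = 5/3 + K/3 (m(K, X) = -(-5 - K)/3 = 5/3 + K/3)
c(W) = 5/3 (c(W) = W + (5/3 + (-3*W)/3) = W + (5/3 - W) = 5/3)
N = -2480 (N = 62*(-40) = -2480)
N*c(Y) = -2480*5/3 = -12400/3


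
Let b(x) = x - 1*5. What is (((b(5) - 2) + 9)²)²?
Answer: 2401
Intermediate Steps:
b(x) = -5 + x (b(x) = x - 5 = -5 + x)
(((b(5) - 2) + 9)²)² = ((((-5 + 5) - 2) + 9)²)² = (((0 - 2) + 9)²)² = ((-2 + 9)²)² = (7²)² = 49² = 2401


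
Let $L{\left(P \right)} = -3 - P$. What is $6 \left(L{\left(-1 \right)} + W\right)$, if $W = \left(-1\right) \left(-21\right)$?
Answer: $114$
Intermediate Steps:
$W = 21$
$6 \left(L{\left(-1 \right)} + W\right) = 6 \left(\left(-3 - -1\right) + 21\right) = 6 \left(\left(-3 + 1\right) + 21\right) = 6 \left(-2 + 21\right) = 6 \cdot 19 = 114$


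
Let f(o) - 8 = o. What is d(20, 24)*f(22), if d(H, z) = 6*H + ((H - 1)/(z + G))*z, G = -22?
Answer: 10440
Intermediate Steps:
d(H, z) = 6*H + z*(-1 + H)/(-22 + z) (d(H, z) = 6*H + ((H - 1)/(z - 22))*z = 6*H + ((-1 + H)/(-22 + z))*z = 6*H + z*(-1 + H)/(-22 + z))
f(o) = 8 + o
d(20, 24)*f(22) = ((-1*24 - 132*20 + 7*20*24)/(-22 + 24))*(8 + 22) = ((-24 - 2640 + 3360)/2)*30 = ((1/2)*696)*30 = 348*30 = 10440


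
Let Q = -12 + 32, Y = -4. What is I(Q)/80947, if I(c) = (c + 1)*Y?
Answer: -84/80947 ≈ -0.0010377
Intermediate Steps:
Q = 20
I(c) = -4 - 4*c (I(c) = (c + 1)*(-4) = (1 + c)*(-4) = -4 - 4*c)
I(Q)/80947 = (-4 - 4*20)/80947 = (-4 - 80)*(1/80947) = -84*1/80947 = -84/80947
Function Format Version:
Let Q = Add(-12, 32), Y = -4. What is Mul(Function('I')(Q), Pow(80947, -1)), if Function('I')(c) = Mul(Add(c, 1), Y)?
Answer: Rational(-84, 80947) ≈ -0.0010377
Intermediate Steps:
Q = 20
Function('I')(c) = Add(-4, Mul(-4, c)) (Function('I')(c) = Mul(Add(c, 1), -4) = Mul(Add(1, c), -4) = Add(-4, Mul(-4, c)))
Mul(Function('I')(Q), Pow(80947, -1)) = Mul(Add(-4, Mul(-4, 20)), Pow(80947, -1)) = Mul(Add(-4, -80), Rational(1, 80947)) = Mul(-84, Rational(1, 80947)) = Rational(-84, 80947)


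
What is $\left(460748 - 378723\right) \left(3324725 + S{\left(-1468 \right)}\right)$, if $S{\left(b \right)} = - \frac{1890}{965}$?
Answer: $272710407475$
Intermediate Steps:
$S{\left(b \right)} = - \frac{378}{193}$ ($S{\left(b \right)} = \left(-1890\right) \frac{1}{965} = - \frac{378}{193}$)
$\left(460748 - 378723\right) \left(3324725 + S{\left(-1468 \right)}\right) = \left(460748 - 378723\right) \left(3324725 - \frac{378}{193}\right) = 82025 \cdot \frac{641671547}{193} = 272710407475$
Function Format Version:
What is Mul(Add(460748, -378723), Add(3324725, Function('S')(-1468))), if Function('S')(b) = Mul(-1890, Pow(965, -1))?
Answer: 272710407475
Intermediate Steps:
Function('S')(b) = Rational(-378, 193) (Function('S')(b) = Mul(-1890, Rational(1, 965)) = Rational(-378, 193))
Mul(Add(460748, -378723), Add(3324725, Function('S')(-1468))) = Mul(Add(460748, -378723), Add(3324725, Rational(-378, 193))) = Mul(82025, Rational(641671547, 193)) = 272710407475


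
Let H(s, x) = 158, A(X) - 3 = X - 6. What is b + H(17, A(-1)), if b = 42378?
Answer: 42536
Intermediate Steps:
A(X) = -3 + X (A(X) = 3 + (X - 6) = 3 + (-6 + X) = -3 + X)
b + H(17, A(-1)) = 42378 + 158 = 42536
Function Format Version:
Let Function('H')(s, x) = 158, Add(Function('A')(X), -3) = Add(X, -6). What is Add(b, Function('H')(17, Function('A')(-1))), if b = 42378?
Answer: 42536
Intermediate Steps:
Function('A')(X) = Add(-3, X) (Function('A')(X) = Add(3, Add(X, -6)) = Add(3, Add(-6, X)) = Add(-3, X))
Add(b, Function('H')(17, Function('A')(-1))) = Add(42378, 158) = 42536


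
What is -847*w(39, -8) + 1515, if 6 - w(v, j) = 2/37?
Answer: -130285/37 ≈ -3521.2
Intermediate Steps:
w(v, j) = 220/37 (w(v, j) = 6 - 2/37 = 220/37)
-847*w(39, -8) + 1515 = -847*220/37 + 1515 = -186340/37 + 1515 = -130285/37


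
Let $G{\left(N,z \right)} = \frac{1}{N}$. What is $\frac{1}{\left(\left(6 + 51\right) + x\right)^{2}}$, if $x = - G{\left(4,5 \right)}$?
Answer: $\frac{16}{51529} \approx 0.0003105$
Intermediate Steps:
$x = - \frac{1}{4} \approx -0.25$
$\frac{1}{\left(\left(6 + 51\right) + x\right)^{2}} = \frac{1}{\left(\left(6 + 51\right) - \frac{1}{4}\right)^{2}} = \frac{1}{\left(57 - \frac{1}{4}\right)^{2}} = \frac{1}{\left(\frac{227}{4}\right)^{2}} = \frac{1}{\frac{51529}{16}} = \frac{16}{51529}$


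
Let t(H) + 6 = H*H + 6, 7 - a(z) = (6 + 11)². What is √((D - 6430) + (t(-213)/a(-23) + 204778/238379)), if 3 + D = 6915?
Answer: √161664730581777622/22407626 ≈ 17.944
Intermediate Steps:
a(z) = -282 (a(z) = 7 - (6 + 11)² = 7 - 1*17² = 7 - 1*289 = 7 - 289 = -282)
t(H) = H² (t(H) = -6 + (H*H + 6) = -6 + (H² + 6) = -6 + (6 + H²) = H²)
D = 6912 (D = -3 + 6915 = 6912)
√((D - 6430) + (t(-213)/a(-23) + 204778/238379)) = √((6912 - 6430) + ((-213)²/(-282) + 204778/238379)) = √(482 + (45369*(-1/282) + 204778*(1/238379))) = √(482 + (-15123/94 + 204778/238379)) = √(482 - 3585756485/22407626) = √(7214719247/22407626) = √161664730581777622/22407626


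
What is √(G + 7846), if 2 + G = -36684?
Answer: 2*I*√7210 ≈ 169.82*I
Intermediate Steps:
G = -36686 (G = -2 - 36684 = -36686)
√(G + 7846) = √(-36686 + 7846) = √(-28840) = 2*I*√7210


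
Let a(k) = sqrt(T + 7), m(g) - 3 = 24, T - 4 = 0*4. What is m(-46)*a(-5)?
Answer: 27*sqrt(11) ≈ 89.549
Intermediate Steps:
T = 4 (T = 4 + 0*4 = 4 + 0 = 4)
m(g) = 27 (m(g) = 3 + 24 = 27)
a(k) = sqrt(11) (a(k) = sqrt(4 + 7) = sqrt(11))
m(-46)*a(-5) = 27*sqrt(11)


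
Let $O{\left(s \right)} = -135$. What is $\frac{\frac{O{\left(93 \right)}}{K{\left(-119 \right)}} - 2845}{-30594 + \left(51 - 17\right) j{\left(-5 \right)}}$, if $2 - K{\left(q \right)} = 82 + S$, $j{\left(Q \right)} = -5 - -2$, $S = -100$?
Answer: $\frac{11407}{122784} \approx 0.092903$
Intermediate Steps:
$j{\left(Q \right)} = -3$ ($j{\left(Q \right)} = -5 + 2 = -3$)
$K{\left(q \right)} = 20$ ($K{\left(q \right)} = 2 - \left(82 - 100\right) = 2 - -18 = 2 + 18 = 20$)
$\frac{\frac{O{\left(93 \right)}}{K{\left(-119 \right)}} - 2845}{-30594 + \left(51 - 17\right) j{\left(-5 \right)}} = \frac{- \frac{135}{20} - 2845}{-30594 + \left(51 - 17\right) \left(-3\right)} = \frac{\left(-135\right) \frac{1}{20} - 2845}{-30594 + 34 \left(-3\right)} = \frac{- \frac{27}{4} - 2845}{-30594 - 102} = - \frac{11407}{4 \left(-30696\right)} = \left(- \frac{11407}{4}\right) \left(- \frac{1}{30696}\right) = \frac{11407}{122784}$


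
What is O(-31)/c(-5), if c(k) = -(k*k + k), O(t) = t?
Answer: 31/20 ≈ 1.5500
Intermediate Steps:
c(k) = -k - k**2 (c(k) = -(k**2 + k) = -(k + k**2) = -k - k**2)
O(-31)/c(-5) = -31*1/(5*(1 - 5)) = -31/((-1*(-5)*(-4))) = -31/(-20) = -31*(-1/20) = 31/20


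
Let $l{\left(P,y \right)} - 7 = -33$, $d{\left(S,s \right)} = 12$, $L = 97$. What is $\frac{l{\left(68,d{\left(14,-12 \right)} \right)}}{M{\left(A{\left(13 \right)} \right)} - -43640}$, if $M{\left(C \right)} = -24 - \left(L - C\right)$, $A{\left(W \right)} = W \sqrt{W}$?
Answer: $- \frac{565747}{946950582} + \frac{169 \sqrt{13}}{946950582} \approx -0.0005968$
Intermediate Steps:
$l{\left(P,y \right)} = -26$ ($l{\left(P,y \right)} = 7 - 33 = -26$)
$A{\left(W \right)} = W^{\frac{3}{2}}$
$M{\left(C \right)} = -121 + C$ ($M{\left(C \right)} = -24 - \left(97 - C\right) = -24 + \left(-97 + C\right) = -121 + C$)
$\frac{l{\left(68,d{\left(14,-12 \right)} \right)}}{M{\left(A{\left(13 \right)} \right)} - -43640} = - \frac{26}{\left(-121 + 13^{\frac{3}{2}}\right) - -43640} = - \frac{26}{\left(-121 + 13 \sqrt{13}\right) + 43640} = - \frac{26}{43519 + 13 \sqrt{13}}$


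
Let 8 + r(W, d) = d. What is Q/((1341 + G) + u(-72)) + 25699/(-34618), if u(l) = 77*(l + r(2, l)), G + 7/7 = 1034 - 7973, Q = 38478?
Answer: -14683481/4950374 ≈ -2.9661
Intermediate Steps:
r(W, d) = -8 + d
G = -6940 (G = -1 + (1034 - 7973) = -1 - 6939 = -6940)
u(l) = -616 + 154*l (u(l) = 77*(l + (-8 + l)) = 77*(-8 + 2*l) = -616 + 154*l)
Q/((1341 + G) + u(-72)) + 25699/(-34618) = 38478/((1341 - 6940) + (-616 + 154*(-72))) + 25699/(-34618) = 38478/(-5599 + (-616 - 11088)) + 25699*(-1/34618) = 38478/(-5599 - 11704) - 25699/34618 = 38478/(-17303) - 25699/34618 = 38478*(-1/17303) - 25699/34618 = -318/143 - 25699/34618 = -14683481/4950374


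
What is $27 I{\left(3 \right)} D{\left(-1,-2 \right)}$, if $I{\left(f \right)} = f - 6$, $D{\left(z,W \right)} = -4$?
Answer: $324$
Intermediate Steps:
$I{\left(f \right)} = -6 + f$
$27 I{\left(3 \right)} D{\left(-1,-2 \right)} = 27 \left(-6 + 3\right) \left(-4\right) = 27 \left(-3\right) \left(-4\right) = \left(-81\right) \left(-4\right) = 324$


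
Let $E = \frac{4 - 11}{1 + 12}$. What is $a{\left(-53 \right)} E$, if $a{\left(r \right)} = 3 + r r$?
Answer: $- \frac{19684}{13} \approx -1514.2$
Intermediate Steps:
$a{\left(r \right)} = 3 + r^{2}$
$E = - \frac{7}{13} \approx -0.53846$
$a{\left(-53 \right)} E = \left(3 + \left(-53\right)^{2}\right) \left(- \frac{7}{13}\right) = \left(3 + 2809\right) \left(- \frac{7}{13}\right) = 2812 \left(- \frac{7}{13}\right) = - \frac{19684}{13}$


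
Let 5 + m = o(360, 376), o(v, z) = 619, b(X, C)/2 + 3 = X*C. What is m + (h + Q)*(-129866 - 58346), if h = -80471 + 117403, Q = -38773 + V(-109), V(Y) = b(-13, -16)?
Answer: 269331986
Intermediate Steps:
b(X, C) = -6 + 2*C*X (b(X, C) = -6 + 2*(X*C) = -6 + 2*(C*X) = -6 + 2*C*X)
V(Y) = 410 (V(Y) = -6 + 2*(-16)*(-13) = -6 + 416 = 410)
m = 614 (m = -5 + 619 = 614)
Q = -38363 (Q = -38773 + 410 = -38363)
h = 36932
m + (h + Q)*(-129866 - 58346) = 614 + (36932 - 38363)*(-129866 - 58346) = 614 - 1431*(-188212) = 614 + 269331372 = 269331986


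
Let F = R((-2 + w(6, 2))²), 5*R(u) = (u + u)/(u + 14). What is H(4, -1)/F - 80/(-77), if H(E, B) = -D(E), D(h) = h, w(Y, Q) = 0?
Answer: -3385/77 ≈ -43.961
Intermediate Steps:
R(u) = 2*u/(5*(14 + u)) (R(u) = ((u + u)/(u + 14))/5 = ((2*u)/(14 + u))/5 = (2*u/(14 + u))/5 = 2*u/(5*(14 + u)))
H(E, B) = -E
F = 4/45 (F = 2*(-2 + 0)²/(5*(14 + (-2 + 0)²)) = (⅖)*(-2)²/(14 + (-2)²) = (⅖)*4/(14 + 4) = (⅖)*4/18 = (⅖)*4*(1/18) = 4/45 ≈ 0.088889)
H(4, -1)/F - 80/(-77) = (-1*4)/(4/45) - 80/(-77) = -4*45/4 - 80*(-1/77) = -45 + 80/77 = -3385/77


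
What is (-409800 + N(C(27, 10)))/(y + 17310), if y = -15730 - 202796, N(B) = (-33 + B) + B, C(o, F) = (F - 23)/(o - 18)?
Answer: 3688523/1810944 ≈ 2.0368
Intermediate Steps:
C(o, F) = (-23 + F)/(-18 + o)
N(B) = -33 + 2*B
y = -218526
(-409800 + N(C(27, 10)))/(y + 17310) = (-409800 + (-33 + 2*((-23 + 10)/(-18 + 27))))/(-218526 + 17310) = (-409800 + (-33 + 2*(-13/9)))/(-201216) = (-409800 + (-33 + 2*((⅑)*(-13))))*(-1/201216) = (-409800 + (-33 + 2*(-13/9)))*(-1/201216) = (-409800 + (-33 - 26/9))*(-1/201216) = (-409800 - 323/9)*(-1/201216) = -3688523/9*(-1/201216) = 3688523/1810944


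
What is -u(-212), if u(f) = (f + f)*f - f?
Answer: -90100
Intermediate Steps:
u(f) = -f + 2*f**2 (u(f) = (2*f)*f - f = 2*f**2 - f = -f + 2*f**2)
-u(-212) = -(-212)*(-1 + 2*(-212)) = -(-212)*(-1 - 424) = -(-212)*(-425) = -1*90100 = -90100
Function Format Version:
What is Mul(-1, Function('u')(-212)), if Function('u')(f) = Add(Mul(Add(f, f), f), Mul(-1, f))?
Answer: -90100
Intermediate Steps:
Function('u')(f) = Add(Mul(-1, f), Mul(2, Pow(f, 2))) (Function('u')(f) = Add(Mul(Mul(2, f), f), Mul(-1, f)) = Add(Mul(2, Pow(f, 2)), Mul(-1, f)) = Add(Mul(-1, f), Mul(2, Pow(f, 2))))
Mul(-1, Function('u')(-212)) = Mul(-1, Mul(-212, Add(-1, Mul(2, -212)))) = Mul(-1, Mul(-212, Add(-1, -424))) = Mul(-1, Mul(-212, -425)) = Mul(-1, 90100) = -90100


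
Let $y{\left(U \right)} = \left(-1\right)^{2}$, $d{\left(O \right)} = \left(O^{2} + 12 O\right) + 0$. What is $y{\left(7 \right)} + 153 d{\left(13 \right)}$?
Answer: $49726$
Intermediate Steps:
$d{\left(O \right)} = O^{2} + 12 O$
$y{\left(U \right)} = 1$
$y{\left(7 \right)} + 153 d{\left(13 \right)} = 1 + 153 \cdot 13 \left(12 + 13\right) = 1 + 153 \cdot 13 \cdot 25 = 1 + 153 \cdot 325 = 1 + 49725 = 49726$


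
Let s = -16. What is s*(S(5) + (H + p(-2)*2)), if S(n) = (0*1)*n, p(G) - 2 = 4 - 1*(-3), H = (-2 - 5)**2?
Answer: -1072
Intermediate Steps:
H = 49 (H = (-7)**2 = 49)
p(G) = 9 (p(G) = 2 + (4 - 1*(-3)) = 2 + (4 + 3) = 2 + 7 = 9)
S(n) = 0 (S(n) = 0*n = 0)
s*(S(5) + (H + p(-2)*2)) = -16*(0 + (49 + 9*2)) = -16*(0 + (49 + 18)) = -16*(0 + 67) = -16*67 = -1072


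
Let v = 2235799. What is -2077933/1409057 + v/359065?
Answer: 184942709146/38918696285 ≈ 4.7520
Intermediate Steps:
-2077933/1409057 + v/359065 = -2077933/1409057 + 2235799/359065 = -2077933*1/1409057 + 2235799*(1/359065) = -159841/108389 + 2235799/359065 = 184942709146/38918696285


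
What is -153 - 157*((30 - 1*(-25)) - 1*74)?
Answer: 2830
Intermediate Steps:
-153 - 157*((30 - 1*(-25)) - 1*74) = -153 - 157*((30 + 25) - 74) = -153 - 157*(55 - 74) = -153 - 157*(-19) = -153 + 2983 = 2830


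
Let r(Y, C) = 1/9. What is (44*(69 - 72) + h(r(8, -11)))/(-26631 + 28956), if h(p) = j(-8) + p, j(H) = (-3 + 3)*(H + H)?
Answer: -1187/20925 ≈ -0.056726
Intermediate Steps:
j(H) = 0 (j(H) = 0*(2*H) = 0)
r(Y, C) = ⅑
h(p) = p (h(p) = 0 + p = p)
(44*(69 - 72) + h(r(8, -11)))/(-26631 + 28956) = (44*(69 - 72) + ⅑)/(-26631 + 28956) = (44*(-3) + ⅑)/2325 = (-132 + ⅑)*(1/2325) = -1187/9*1/2325 = -1187/20925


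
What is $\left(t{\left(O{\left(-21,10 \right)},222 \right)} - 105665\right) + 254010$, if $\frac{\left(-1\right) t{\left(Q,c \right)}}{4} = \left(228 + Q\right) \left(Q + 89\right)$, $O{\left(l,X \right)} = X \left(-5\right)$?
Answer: $120577$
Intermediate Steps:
$O{\left(l,X \right)} = - 5 X$
$t{\left(Q,c \right)} = - 4 \left(89 + Q\right) \left(228 + Q\right)$ ($t{\left(Q,c \right)} = - 4 \left(228 + Q\right) \left(Q + 89\right) = - 4 \left(228 + Q\right) \left(89 + Q\right) = - 4 \left(89 + Q\right) \left(228 + Q\right)$)
$\left(t{\left(O{\left(-21,10 \right)},222 \right)} - 105665\right) + 254010 = \left(\left(-81168 - 1268 \left(\left(-5\right) 10\right) - 4 \left(\left(-5\right) 10\right)^{2}\right) - 105665\right) + 254010 = \left(\left(-81168 - -63400 - 4 \left(-50\right)^{2}\right) - 105665\right) + 254010 = \left(\left(-81168 + 63400 - 10000\right) - 105665\right) + 254010 = \left(-27768 - 105665\right) + 254010 = -133433 + 254010 = 120577$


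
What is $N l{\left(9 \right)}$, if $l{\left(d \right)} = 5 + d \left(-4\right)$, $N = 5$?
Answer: $-155$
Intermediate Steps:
$l{\left(d \right)} = 5 - 4 d$
$N l{\left(9 \right)} = 5 \left(5 - 36\right) = 5 \left(-31\right) = -155$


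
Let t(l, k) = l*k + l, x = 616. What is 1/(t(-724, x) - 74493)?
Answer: -1/521201 ≈ -1.9186e-6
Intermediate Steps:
t(l, k) = l + k*l (t(l, k) = k*l + l = l + k*l)
1/(t(-724, x) - 74493) = 1/(-724*(1 + 616) - 74493) = 1/(-724*617 - 74493) = 1/(-446708 - 74493) = 1/(-521201) = -1/521201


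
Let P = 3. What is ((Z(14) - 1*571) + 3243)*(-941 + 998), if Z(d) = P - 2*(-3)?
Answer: 152817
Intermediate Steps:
Z(d) = 9 (Z(d) = 3 - 2*(-3) = 3 + 6 = 9)
((Z(14) - 1*571) + 3243)*(-941 + 998) = ((9 - 1*571) + 3243)*(-941 + 998) = ((9 - 571) + 3243)*57 = (-562 + 3243)*57 = 2681*57 = 152817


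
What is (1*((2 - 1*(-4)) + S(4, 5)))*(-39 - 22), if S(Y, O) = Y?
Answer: -610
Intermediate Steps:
(1*((2 - 1*(-4)) + S(4, 5)))*(-39 - 22) = (1*((2 - 1*(-4)) + 4))*(-39 - 22) = (1*((2 + 4) + 4))*(-61) = (1*(6 + 4))*(-61) = (1*10)*(-61) = 10*(-61) = -610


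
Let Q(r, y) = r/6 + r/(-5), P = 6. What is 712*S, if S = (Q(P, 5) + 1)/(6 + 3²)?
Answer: 2848/75 ≈ 37.973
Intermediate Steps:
Q(r, y) = -r/30 (Q(r, y) = r*(⅙) + r*(-⅕) = r/6 - r/5 = -r/30)
S = 4/75 (S = (-1/30*6 + 1)/(6 + 3²) = (-⅕ + 1)/(6 + 9) = (⅘)/15 = (⅘)*(1/15) = 4/75 ≈ 0.053333)
712*S = 712*(4/75) = 2848/75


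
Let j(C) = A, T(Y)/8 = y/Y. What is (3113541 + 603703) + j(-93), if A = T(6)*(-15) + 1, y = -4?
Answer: 3717325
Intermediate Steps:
T(Y) = -32/Y (T(Y) = 8*(-4/Y) = -32/Y)
A = 81 (A = -32/6*(-15) + 1 = -32*⅙*(-15) + 1 = -16/3*(-15) + 1 = 80 + 1 = 81)
j(C) = 81
(3113541 + 603703) + j(-93) = (3113541 + 603703) + 81 = 3717244 + 81 = 3717325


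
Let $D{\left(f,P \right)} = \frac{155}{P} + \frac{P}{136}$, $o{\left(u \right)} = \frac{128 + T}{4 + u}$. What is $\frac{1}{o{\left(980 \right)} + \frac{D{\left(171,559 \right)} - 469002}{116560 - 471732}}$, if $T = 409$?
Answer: $\frac{1107065441248}{2066018767331} \approx 0.53584$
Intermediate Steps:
$o{\left(u \right)} = \frac{537}{4 + u}$ ($o{\left(u \right)} = \frac{128 + 409}{4 + u} = \frac{537}{4 + u}$)
$D{\left(f,P \right)} = \frac{155}{P} + \frac{P}{136}$ ($D{\left(f,P \right)} = \frac{155}{P} + P \frac{1}{136} = \frac{155}{P} + \frac{P}{136}$)
$\frac{1}{o{\left(980 \right)} + \frac{D{\left(171,559 \right)} - 469002}{116560 - 471732}} = \frac{1}{\frac{537}{4 + 980} + \frac{\left(\frac{155}{559} + \frac{1}{136} \cdot 559\right) - 469002}{116560 - 471732}} = \frac{1}{\frac{537}{984} + \frac{\left(155 \cdot \frac{1}{559} + \frac{559}{136}\right) - 469002}{-355172}} = \frac{1}{537 \cdot \frac{1}{984} + \left(\left(\frac{155}{559} + \frac{559}{136}\right) - 469002\right) \left(- \frac{1}{355172}\right)} = \frac{1}{\frac{179}{328} + \left(\frac{333561}{76024} - 469002\right) \left(- \frac{1}{355172}\right)} = \frac{1}{\frac{179}{328} - - \frac{35655074487}{27001596128}} = \frac{1}{\frac{179}{328} + \frac{35655074487}{27001596128}} = \frac{1}{\frac{2066018767331}{1107065441248}} = \frac{1107065441248}{2066018767331}$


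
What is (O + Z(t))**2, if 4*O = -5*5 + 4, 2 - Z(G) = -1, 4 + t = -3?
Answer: 81/16 ≈ 5.0625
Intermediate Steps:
t = -7 (t = -4 - 3 = -7)
Z(G) = 3 (Z(G) = 2 - 1*(-1) = 2 + 1 = 3)
O = -21/4 (O = (-5*5 + 4)/4 = (-25 + 4)/4 = (1/4)*(-21) = -21/4 ≈ -5.2500)
(O + Z(t))**2 = (-21/4 + 3)**2 = (-9/4)**2 = 81/16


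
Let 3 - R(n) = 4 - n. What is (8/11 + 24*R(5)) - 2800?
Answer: -29736/11 ≈ -2703.3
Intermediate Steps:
R(n) = -1 + n (R(n) = 3 - (4 - n) = 3 + (-4 + n) = -1 + n)
(8/11 + 24*R(5)) - 2800 = (8/11 + 24*(-1 + 5)) - 2800 = (8*(1/11) + 24*4) - 2800 = (8/11 + 96) - 2800 = 1064/11 - 2800 = -29736/11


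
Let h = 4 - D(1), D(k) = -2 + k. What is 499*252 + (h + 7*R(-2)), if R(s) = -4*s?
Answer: 125809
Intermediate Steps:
h = 5 (h = 4 - (-2 + 1) = 4 - 1*(-1) = 4 + 1 = 5)
499*252 + (h + 7*R(-2)) = 499*252 + (5 + 7*(-4*(-2))) = 125748 + (5 + 7*8) = 125748 + (5 + 56) = 125748 + 61 = 125809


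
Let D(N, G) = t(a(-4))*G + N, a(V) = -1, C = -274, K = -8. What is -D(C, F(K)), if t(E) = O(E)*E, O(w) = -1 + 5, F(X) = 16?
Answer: 338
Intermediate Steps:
O(w) = 4
t(E) = 4*E
D(N, G) = N - 4*G (D(N, G) = (4*(-1))*G + N = -4*G + N = N - 4*G)
-D(C, F(K)) = -(-274 - 4*16) = -(-274 - 64) = -1*(-338) = 338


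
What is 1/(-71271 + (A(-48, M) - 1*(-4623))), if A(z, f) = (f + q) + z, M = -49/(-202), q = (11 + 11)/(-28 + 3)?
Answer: -5050/336818019 ≈ -1.4993e-5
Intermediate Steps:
q = -22/25 (q = 22/(-25) = 22*(-1/25) = -22/25 ≈ -0.88000)
M = 49/202 (M = -49*(-1/202) = 49/202 ≈ 0.24257)
A(z, f) = -22/25 + f + z (A(z, f) = (f - 22/25) + z = (-22/25 + f) + z = -22/25 + f + z)
1/(-71271 + (A(-48, M) - 1*(-4623))) = 1/(-71271 + ((-22/25 + 49/202 - 48) - 1*(-4623))) = 1/(-71271 + (-245619/5050 + 4623)) = 1/(-71271 + 23100531/5050) = 1/(-336818019/5050) = -5050/336818019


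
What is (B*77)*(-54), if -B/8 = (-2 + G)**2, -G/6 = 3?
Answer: 13305600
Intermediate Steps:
G = -18 (G = -6*3 = -18)
B = -3200 (B = -8*(-2 - 18)**2 = -8*(-20)**2 = -8*400 = -3200)
(B*77)*(-54) = -3200*77*(-54) = -246400*(-54) = 13305600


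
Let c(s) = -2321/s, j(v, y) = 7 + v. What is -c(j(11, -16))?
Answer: 2321/18 ≈ 128.94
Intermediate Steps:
-c(j(11, -16)) = -(-2321)/(7 + 11) = -(-2321)/18 = -1*(-2321/18) = 2321/18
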